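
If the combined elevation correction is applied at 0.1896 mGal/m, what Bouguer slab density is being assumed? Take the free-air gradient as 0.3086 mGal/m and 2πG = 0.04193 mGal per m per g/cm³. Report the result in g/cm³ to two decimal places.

2.84

0.1896 = 0.3086 − 0.04193 × ρ
ρ = (0.3086 − 0.1896) / 0.04193 = 2.84 g/cm³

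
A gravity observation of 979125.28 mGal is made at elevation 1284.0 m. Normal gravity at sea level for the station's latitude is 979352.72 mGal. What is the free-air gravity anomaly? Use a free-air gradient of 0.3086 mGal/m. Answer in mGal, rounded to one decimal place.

168.8

Free-air correction = 0.3086 × 1284.0 = 396.24 mGal
Free-air anomaly = 979125.28 − 979352.72 + (396.24) = 168.80 mGal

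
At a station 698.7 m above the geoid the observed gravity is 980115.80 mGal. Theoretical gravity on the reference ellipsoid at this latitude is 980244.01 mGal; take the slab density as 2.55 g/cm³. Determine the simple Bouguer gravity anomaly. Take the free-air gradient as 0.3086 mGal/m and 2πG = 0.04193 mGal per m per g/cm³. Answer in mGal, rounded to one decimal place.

12.7

Free-air correction = 0.3086 × 698.7 = 215.62 mGal
Free-air anomaly = 980115.80 − 980244.01 + (215.62) = 87.41 mGal
Bouguer slab correction = 0.04193 × 2.55 × 698.7 = 74.71 mGal
Simple Bouguer anomaly = 87.41 − (74.71) = 12.70 mGal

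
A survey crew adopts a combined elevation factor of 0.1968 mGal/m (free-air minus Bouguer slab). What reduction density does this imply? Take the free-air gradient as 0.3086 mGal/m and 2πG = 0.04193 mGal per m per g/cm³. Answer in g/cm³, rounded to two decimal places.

2.67

0.1968 = 0.3086 − 0.04193 × ρ
ρ = (0.3086 − 0.1968) / 0.04193 = 2.67 g/cm³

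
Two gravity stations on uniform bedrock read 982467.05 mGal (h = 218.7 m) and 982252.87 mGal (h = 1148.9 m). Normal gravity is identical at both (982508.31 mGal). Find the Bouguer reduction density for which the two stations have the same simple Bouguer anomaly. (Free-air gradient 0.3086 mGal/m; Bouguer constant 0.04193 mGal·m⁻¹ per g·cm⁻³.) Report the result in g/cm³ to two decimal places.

Δg_obs = 982252.87 − 982467.05 = -214.18 mGal over Δh = 1148.9 − 218.7 = 930.2 m
Equal Bouguer anomalies ⇒ Δg_obs + (0.3086 − 0.04193ρ)·Δh = 0
0.3086 − 0.04193ρ = −Δg_obs/Δh = 0.23025
ρ = (0.3086 − 0.23025) / 0.04193 = 1.87 g/cm³

1.87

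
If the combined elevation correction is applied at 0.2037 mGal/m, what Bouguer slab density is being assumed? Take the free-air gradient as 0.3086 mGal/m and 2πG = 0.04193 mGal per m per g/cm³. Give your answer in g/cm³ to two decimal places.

2.50

0.2037 = 0.3086 − 0.04193 × ρ
ρ = (0.3086 − 0.2037) / 0.04193 = 2.50 g/cm³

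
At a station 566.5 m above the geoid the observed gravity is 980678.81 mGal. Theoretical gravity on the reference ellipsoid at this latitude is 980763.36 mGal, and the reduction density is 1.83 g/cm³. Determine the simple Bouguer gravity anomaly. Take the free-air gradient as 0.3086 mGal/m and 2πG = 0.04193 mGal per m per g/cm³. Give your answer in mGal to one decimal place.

Free-air correction = 0.3086 × 566.5 = 174.82 mGal
Free-air anomaly = 980678.81 − 980763.36 + (174.82) = 90.27 mGal
Bouguer slab correction = 0.04193 × 1.83 × 566.5 = 43.47 mGal
Simple Bouguer anomaly = 90.27 − (43.47) = 46.80 mGal

46.8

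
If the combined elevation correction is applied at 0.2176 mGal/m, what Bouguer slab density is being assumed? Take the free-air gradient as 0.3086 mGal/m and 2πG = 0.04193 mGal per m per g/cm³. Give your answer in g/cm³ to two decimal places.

0.2176 = 0.3086 − 0.04193 × ρ
ρ = (0.3086 − 0.2176) / 0.04193 = 2.17 g/cm³

2.17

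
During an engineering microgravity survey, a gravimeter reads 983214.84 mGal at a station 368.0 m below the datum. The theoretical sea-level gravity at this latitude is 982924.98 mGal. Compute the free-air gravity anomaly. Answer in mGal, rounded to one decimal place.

176.3

Free-air correction = 0.3086 × -368.0 = -113.56 mGal
Free-air anomaly = 983214.84 − 982924.98 + (-113.56) = 176.30 mGal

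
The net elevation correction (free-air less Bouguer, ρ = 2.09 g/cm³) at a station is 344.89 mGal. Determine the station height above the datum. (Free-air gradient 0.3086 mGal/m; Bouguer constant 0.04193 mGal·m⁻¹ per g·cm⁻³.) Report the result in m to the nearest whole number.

1561

Combined gradient = 0.3086 − 0.04193 × 2.09 = 0.2209663 mGal/m
h = 344.89 / 0.2209663 = 1560.83 m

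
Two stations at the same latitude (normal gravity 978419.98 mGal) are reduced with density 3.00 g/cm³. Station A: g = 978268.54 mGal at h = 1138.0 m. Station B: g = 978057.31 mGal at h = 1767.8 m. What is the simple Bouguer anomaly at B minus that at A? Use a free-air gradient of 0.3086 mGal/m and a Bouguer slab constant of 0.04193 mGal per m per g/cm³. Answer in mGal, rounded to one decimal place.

Δg_SB(A) = 978268.54 − 978419.98 + 0.3086×1138.0 − 0.04193×3.00×1138.0 = 56.60 mGal
Δg_SB(B) = 978057.31 − 978419.98 + 0.3086×1767.8 − 0.04193×3.00×1767.8 = -39.50 mGal
Difference = -39.50 − (56.60) = -96.10 mGal

-96.1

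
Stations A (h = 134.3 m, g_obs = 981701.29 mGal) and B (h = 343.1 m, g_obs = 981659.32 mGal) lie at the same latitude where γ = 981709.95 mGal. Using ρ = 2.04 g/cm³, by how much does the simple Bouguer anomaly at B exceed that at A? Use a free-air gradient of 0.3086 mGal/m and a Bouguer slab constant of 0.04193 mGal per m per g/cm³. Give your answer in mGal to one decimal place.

4.6

Δg_SB(A) = 981701.29 − 981709.95 + 0.3086×134.3 − 0.04193×2.04×134.3 = 21.30 mGal
Δg_SB(B) = 981659.32 − 981709.95 + 0.3086×343.1 − 0.04193×2.04×343.1 = 25.90 mGal
Difference = 25.90 − (21.30) = 4.60 mGal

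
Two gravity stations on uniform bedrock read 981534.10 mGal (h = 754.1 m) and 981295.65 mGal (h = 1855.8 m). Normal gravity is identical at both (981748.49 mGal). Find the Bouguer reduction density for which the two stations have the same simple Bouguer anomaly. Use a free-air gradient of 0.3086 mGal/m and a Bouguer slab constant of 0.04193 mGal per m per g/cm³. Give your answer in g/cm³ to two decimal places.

Δg_obs = 981295.65 − 981534.10 = -238.45 mGal over Δh = 1855.8 − 754.1 = 1101.7 m
Equal Bouguer anomalies ⇒ Δg_obs + (0.3086 − 0.04193ρ)·Δh = 0
0.3086 − 0.04193ρ = −Δg_obs/Δh = 0.21644
ρ = (0.3086 − 0.21644) / 0.04193 = 2.20 g/cm³

2.20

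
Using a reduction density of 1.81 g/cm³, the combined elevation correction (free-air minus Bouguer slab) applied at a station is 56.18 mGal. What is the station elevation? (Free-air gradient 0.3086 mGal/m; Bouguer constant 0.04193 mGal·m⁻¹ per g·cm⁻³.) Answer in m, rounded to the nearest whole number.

Combined gradient = 0.3086 − 0.04193 × 1.81 = 0.2327067 mGal/m
h = 56.18 / 0.2327067 = 241.42 m

241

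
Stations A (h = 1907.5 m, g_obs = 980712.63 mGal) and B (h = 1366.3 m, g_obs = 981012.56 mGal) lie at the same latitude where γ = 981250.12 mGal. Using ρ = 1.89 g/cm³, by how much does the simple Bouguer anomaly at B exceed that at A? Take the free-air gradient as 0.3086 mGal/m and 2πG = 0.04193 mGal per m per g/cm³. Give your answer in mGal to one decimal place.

175.8

Δg_SB(A) = 980712.63 − 981250.12 + 0.3086×1907.5 − 0.04193×1.89×1907.5 = -100.00 mGal
Δg_SB(B) = 981012.56 − 981250.12 + 0.3086×1366.3 − 0.04193×1.89×1366.3 = 75.80 mGal
Difference = 75.80 − (-100.00) = 175.80 mGal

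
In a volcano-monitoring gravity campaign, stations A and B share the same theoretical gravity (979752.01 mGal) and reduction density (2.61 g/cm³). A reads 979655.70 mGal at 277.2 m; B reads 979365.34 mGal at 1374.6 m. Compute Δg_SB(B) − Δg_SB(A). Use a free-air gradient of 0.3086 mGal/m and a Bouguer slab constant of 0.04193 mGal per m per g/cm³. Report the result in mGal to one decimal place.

Δg_SB(A) = 979655.70 − 979752.01 + 0.3086×277.2 − 0.04193×2.61×277.2 = -41.10 mGal
Δg_SB(B) = 979365.34 − 979752.01 + 0.3086×1374.6 − 0.04193×2.61×1374.6 = -112.90 mGal
Difference = -112.90 − (-41.10) = -71.80 mGal

-71.8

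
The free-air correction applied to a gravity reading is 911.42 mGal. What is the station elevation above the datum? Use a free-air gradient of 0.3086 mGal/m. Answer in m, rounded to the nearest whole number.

2953

h = 911.42 / 0.3086 = 2953.40 m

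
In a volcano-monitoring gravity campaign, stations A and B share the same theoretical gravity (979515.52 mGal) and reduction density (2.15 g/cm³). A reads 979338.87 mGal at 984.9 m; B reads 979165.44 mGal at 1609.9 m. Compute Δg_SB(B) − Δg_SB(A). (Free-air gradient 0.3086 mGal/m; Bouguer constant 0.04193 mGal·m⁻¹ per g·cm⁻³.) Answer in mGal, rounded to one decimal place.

Δg_SB(A) = 979338.87 − 979515.52 + 0.3086×984.9 − 0.04193×2.15×984.9 = 38.50 mGal
Δg_SB(B) = 979165.44 − 979515.52 + 0.3086×1609.9 − 0.04193×2.15×1609.9 = 1.60 mGal
Difference = 1.60 − (38.50) = -36.90 mGal

-36.9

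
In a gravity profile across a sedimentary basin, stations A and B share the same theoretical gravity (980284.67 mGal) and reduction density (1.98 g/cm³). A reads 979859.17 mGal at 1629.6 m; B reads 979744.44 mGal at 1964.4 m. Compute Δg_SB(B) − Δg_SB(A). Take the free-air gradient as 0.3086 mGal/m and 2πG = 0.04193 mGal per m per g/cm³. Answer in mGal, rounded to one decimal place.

Δg_SB(A) = 979859.17 − 980284.67 + 0.3086×1629.6 − 0.04193×1.98×1629.6 = -57.90 mGal
Δg_SB(B) = 979744.44 − 980284.67 + 0.3086×1964.4 − 0.04193×1.98×1964.4 = -97.10 mGal
Difference = -97.10 − (-57.90) = -39.20 mGal

-39.2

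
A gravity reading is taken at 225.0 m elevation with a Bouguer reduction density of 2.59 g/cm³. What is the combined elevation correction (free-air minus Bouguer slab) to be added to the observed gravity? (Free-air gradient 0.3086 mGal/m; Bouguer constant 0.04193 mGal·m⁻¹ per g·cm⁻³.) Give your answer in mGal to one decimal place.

45.0

Combined gradient = 0.3086 − 0.04193 × 2.59 = 0.2000013 mGal/m
Combined elevation correction = 0.2000013 × 225.0 = 45.0 mGal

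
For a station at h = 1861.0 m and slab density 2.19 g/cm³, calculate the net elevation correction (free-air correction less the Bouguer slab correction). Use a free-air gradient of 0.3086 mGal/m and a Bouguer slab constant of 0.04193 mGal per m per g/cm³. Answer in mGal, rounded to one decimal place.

Combined gradient = 0.3086 − 0.04193 × 2.19 = 0.2167733 mGal/m
Combined elevation correction = 0.2167733 × 1861.0 = 403.4 mGal

403.4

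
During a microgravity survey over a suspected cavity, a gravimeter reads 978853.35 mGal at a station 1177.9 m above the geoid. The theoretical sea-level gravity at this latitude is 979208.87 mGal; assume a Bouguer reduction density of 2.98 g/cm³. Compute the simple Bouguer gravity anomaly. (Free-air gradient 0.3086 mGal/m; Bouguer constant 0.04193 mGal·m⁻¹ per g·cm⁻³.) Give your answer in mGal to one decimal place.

Free-air correction = 0.3086 × 1177.9 = 363.50 mGal
Free-air anomaly = 978853.35 − 979208.87 + (363.50) = 7.98 mGal
Bouguer slab correction = 0.04193 × 2.98 × 1177.9 = 147.18 mGal
Simple Bouguer anomaly = 7.98 − (147.18) = -139.20 mGal

-139.2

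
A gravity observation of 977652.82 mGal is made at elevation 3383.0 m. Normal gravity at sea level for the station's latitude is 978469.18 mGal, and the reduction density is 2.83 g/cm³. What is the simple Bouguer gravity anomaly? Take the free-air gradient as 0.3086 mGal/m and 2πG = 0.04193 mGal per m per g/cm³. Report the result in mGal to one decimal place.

-173.8

Free-air correction = 0.3086 × 3383.0 = 1043.99 mGal
Free-air anomaly = 977652.82 − 978469.18 + (1043.99) = 227.63 mGal
Bouguer slab correction = 0.04193 × 2.83 × 3383.0 = 401.43 mGal
Simple Bouguer anomaly = 227.63 − (401.43) = -173.80 mGal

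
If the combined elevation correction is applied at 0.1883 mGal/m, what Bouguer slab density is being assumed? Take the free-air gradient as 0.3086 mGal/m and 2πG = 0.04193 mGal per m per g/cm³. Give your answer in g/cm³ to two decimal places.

0.1883 = 0.3086 − 0.04193 × ρ
ρ = (0.3086 − 0.1883) / 0.04193 = 2.87 g/cm³

2.87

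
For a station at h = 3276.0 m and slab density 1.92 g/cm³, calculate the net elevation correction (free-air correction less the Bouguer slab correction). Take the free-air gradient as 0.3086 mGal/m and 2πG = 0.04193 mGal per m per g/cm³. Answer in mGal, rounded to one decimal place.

747.2

Combined gradient = 0.3086 − 0.04193 × 1.92 = 0.2280944 mGal/m
Combined elevation correction = 0.2280944 × 3276.0 = 747.2 mGal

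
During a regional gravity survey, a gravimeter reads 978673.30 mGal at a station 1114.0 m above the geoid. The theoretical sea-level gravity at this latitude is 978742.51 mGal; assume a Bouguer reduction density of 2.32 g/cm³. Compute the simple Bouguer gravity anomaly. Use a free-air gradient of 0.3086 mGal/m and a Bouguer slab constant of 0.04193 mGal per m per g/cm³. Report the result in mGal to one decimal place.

166.2

Free-air correction = 0.3086 × 1114.0 = 343.78 mGal
Free-air anomaly = 978673.30 − 978742.51 + (343.78) = 274.57 mGal
Bouguer slab correction = 0.04193 × 2.32 × 1114.0 = 108.37 mGal
Simple Bouguer anomaly = 274.57 − (108.37) = 166.20 mGal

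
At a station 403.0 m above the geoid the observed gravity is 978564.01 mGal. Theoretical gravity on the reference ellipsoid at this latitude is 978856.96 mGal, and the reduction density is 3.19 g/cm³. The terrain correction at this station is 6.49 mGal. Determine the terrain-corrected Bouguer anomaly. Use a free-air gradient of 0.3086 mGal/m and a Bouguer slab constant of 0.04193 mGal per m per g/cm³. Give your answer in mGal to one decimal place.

-216.0

Free-air correction = 0.3086 × 403.0 = 124.37 mGal
Free-air anomaly = 978564.01 − 978856.96 + (124.37) = -168.58 mGal
Bouguer slab correction = 0.04193 × 3.19 × 403.0 = 53.90 mGal
Simple Bouguer anomaly = -168.58 − (53.90) = -222.48 mGal
Complete Bouguer anomaly = -222.48 + 6.49 = -215.99 mGal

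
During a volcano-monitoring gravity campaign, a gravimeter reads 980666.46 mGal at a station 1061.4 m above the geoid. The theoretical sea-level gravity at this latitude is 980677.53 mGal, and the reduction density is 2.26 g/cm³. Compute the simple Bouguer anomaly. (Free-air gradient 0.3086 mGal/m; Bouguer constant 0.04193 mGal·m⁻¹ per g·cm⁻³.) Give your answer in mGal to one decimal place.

Free-air correction = 0.3086 × 1061.4 = 327.55 mGal
Free-air anomaly = 980666.46 − 980677.53 + (327.55) = 316.48 mGal
Bouguer slab correction = 0.04193 × 2.26 × 1061.4 = 100.58 mGal
Simple Bouguer anomaly = 316.48 − (100.58) = 215.90 mGal

215.9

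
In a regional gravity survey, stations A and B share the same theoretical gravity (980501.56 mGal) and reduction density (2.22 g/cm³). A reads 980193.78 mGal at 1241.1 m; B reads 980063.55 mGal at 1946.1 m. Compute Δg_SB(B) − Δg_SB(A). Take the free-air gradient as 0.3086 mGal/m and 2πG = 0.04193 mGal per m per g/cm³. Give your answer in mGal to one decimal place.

21.7

Δg_SB(A) = 980193.78 − 980501.56 + 0.3086×1241.1 − 0.04193×2.22×1241.1 = -40.30 mGal
Δg_SB(B) = 980063.55 − 980501.56 + 0.3086×1946.1 − 0.04193×2.22×1946.1 = -18.60 mGal
Difference = -18.60 − (-40.30) = 21.70 mGal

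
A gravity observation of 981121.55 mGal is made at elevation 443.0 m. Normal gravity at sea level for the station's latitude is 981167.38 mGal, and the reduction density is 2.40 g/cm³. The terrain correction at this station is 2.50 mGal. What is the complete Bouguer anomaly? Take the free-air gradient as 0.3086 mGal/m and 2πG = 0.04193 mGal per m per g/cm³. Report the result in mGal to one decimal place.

Free-air correction = 0.3086 × 443.0 = 136.71 mGal
Free-air anomaly = 981121.55 − 981167.38 + (136.71) = 90.88 mGal
Bouguer slab correction = 0.04193 × 2.40 × 443.0 = 44.58 mGal
Simple Bouguer anomaly = 90.88 − (44.58) = 46.30 mGal
Complete Bouguer anomaly = 46.30 + 2.50 = 48.80 mGal

48.8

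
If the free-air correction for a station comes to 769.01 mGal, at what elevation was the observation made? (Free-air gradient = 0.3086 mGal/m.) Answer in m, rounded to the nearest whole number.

h = 769.01 / 0.3086 = 2491.93 m

2492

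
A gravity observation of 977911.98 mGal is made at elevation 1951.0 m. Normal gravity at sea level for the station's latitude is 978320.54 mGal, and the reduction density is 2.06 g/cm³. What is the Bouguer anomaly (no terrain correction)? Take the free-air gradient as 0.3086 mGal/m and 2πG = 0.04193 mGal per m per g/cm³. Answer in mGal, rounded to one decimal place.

Free-air correction = 0.3086 × 1951.0 = 602.08 mGal
Free-air anomaly = 977911.98 − 978320.54 + (602.08) = 193.52 mGal
Bouguer slab correction = 0.04193 × 2.06 × 1951.0 = 168.52 mGal
Simple Bouguer anomaly = 193.52 − (168.52) = 25.00 mGal

25.0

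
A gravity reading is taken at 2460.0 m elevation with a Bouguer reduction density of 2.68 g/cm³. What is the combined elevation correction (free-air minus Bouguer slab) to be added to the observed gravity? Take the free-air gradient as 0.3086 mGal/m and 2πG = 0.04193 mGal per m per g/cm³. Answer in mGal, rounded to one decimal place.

Combined gradient = 0.3086 − 0.04193 × 2.68 = 0.1962276 mGal/m
Combined elevation correction = 0.1962276 × 2460.0 = 482.7 mGal

482.7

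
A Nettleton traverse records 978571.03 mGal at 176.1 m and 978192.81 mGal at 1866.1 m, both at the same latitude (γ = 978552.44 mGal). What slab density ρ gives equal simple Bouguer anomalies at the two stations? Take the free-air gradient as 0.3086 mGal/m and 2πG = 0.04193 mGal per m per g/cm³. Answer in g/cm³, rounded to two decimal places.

Δg_obs = 978192.81 − 978571.03 = -378.22 mGal over Δh = 1866.1 − 176.1 = 1690.0 m
Equal Bouguer anomalies ⇒ Δg_obs + (0.3086 − 0.04193ρ)·Δh = 0
0.3086 − 0.04193ρ = −Δg_obs/Δh = 0.22380
ρ = (0.3086 − 0.22380) / 0.04193 = 2.02 g/cm³

2.02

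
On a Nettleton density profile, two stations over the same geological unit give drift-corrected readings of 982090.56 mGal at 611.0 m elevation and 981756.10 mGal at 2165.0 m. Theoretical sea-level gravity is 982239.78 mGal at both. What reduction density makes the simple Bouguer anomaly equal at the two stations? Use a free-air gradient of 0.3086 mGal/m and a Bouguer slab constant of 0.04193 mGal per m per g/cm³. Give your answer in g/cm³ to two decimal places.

2.23

Δg_obs = 981756.10 − 982090.56 = -334.46 mGal over Δh = 2165.0 − 611.0 = 1554.0 m
Equal Bouguer anomalies ⇒ Δg_obs + (0.3086 − 0.04193ρ)·Δh = 0
0.3086 − 0.04193ρ = −Δg_obs/Δh = 0.21523
ρ = (0.3086 − 0.21523) / 0.04193 = 2.23 g/cm³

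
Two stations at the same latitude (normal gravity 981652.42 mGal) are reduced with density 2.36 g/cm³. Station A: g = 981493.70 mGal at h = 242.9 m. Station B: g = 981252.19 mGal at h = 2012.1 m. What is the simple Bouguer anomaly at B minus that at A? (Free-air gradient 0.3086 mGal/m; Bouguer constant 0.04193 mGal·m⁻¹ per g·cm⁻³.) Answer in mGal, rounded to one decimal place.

Δg_SB(A) = 981493.70 − 981652.42 + 0.3086×242.9 − 0.04193×2.36×242.9 = -107.80 mGal
Δg_SB(B) = 981252.19 − 981652.42 + 0.3086×2012.1 − 0.04193×2.36×2012.1 = 21.60 mGal
Difference = 21.60 − (-107.80) = 129.40 mGal

129.4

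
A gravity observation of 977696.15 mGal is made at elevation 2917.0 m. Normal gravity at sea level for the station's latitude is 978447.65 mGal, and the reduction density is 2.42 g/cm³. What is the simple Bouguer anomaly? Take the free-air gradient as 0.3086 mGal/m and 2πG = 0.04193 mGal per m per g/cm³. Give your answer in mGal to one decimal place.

-147.3

Free-air correction = 0.3086 × 2917.0 = 900.19 mGal
Free-air anomaly = 977696.15 − 978447.65 + (900.19) = 148.69 mGal
Bouguer slab correction = 0.04193 × 2.42 × 2917.0 = 295.99 mGal
Simple Bouguer anomaly = 148.69 − (295.99) = -147.30 mGal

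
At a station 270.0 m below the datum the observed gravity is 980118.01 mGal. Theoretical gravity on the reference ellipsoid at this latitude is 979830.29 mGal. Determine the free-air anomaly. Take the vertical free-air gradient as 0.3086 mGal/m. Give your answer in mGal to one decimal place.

Free-air correction = 0.3086 × -270.0 = -83.32 mGal
Free-air anomaly = 980118.01 − 979830.29 + (-83.32) = 204.40 mGal

204.4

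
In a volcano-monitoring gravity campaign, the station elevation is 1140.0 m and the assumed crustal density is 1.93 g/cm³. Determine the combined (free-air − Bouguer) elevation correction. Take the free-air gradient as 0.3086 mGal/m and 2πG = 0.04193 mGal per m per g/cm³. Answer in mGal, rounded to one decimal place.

Combined gradient = 0.3086 − 0.04193 × 1.93 = 0.2276751 mGal/m
Combined elevation correction = 0.2276751 × 1140.0 = 259.5 mGal

259.5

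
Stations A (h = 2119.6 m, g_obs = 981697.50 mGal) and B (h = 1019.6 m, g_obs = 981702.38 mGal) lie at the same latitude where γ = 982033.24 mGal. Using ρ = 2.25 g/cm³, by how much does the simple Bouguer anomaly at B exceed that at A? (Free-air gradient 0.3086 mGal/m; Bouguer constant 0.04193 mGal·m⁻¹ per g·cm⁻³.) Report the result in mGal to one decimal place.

-230.8

Δg_SB(A) = 981697.50 − 982033.24 + 0.3086×2119.6 − 0.04193×2.25×2119.6 = 118.40 mGal
Δg_SB(B) = 981702.38 − 982033.24 + 0.3086×1019.6 − 0.04193×2.25×1019.6 = -112.40 mGal
Difference = -112.40 − (118.40) = -230.80 mGal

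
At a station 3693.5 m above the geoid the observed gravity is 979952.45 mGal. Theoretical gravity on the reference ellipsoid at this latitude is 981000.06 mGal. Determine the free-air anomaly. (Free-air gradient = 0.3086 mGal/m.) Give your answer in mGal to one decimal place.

Free-air correction = 0.3086 × 3693.5 = 1139.81 mGal
Free-air anomaly = 979952.45 − 981000.06 + (1139.81) = 92.20 mGal

92.2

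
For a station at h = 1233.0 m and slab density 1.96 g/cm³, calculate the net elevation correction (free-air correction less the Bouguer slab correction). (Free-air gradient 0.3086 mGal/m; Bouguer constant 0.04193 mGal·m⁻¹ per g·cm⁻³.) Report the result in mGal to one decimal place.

279.2

Combined gradient = 0.3086 − 0.04193 × 1.96 = 0.2264172 mGal/m
Combined elevation correction = 0.2264172 × 1233.0 = 279.2 mGal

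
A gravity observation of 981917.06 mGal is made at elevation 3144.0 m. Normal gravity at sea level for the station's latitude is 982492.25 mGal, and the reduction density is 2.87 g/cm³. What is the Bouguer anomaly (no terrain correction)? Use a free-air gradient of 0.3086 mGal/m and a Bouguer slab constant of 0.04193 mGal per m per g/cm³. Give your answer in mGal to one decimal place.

16.7

Free-air correction = 0.3086 × 3144.0 = 970.24 mGal
Free-air anomaly = 981917.06 − 982492.25 + (970.24) = 395.05 mGal
Bouguer slab correction = 0.04193 × 2.87 × 3144.0 = 378.35 mGal
Simple Bouguer anomaly = 395.05 − (378.35) = 16.70 mGal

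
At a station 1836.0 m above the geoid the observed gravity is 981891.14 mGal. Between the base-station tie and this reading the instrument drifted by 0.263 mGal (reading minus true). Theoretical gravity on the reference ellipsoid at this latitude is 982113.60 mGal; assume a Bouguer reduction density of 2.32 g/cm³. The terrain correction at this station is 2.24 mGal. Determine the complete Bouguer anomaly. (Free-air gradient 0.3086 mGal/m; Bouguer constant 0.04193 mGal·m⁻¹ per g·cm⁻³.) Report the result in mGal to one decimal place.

Drift-corrected reading = 981891.14 − (0.263) = 981890.877 mGal
Free-air correction = 0.3086 × 1836.0 = 566.59 mGal
Free-air anomaly = 981890.877 − 982113.60 + (566.59) = 343.867 mGal
Bouguer slab correction = 0.04193 × 2.32 × 1836.0 = 178.60 mGal
Simple Bouguer anomaly = 343.867 − (178.60) = 165.267 mGal
Complete Bouguer anomaly = 165.267 + 2.24 = 167.507 mGal

167.5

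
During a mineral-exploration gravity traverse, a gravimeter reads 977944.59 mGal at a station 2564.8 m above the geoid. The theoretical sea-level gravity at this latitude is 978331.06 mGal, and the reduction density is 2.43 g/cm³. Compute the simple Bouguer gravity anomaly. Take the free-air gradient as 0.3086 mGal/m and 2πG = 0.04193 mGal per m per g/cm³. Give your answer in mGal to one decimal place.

Free-air correction = 0.3086 × 2564.8 = 791.50 mGal
Free-air anomaly = 977944.59 − 978331.06 + (791.50) = 405.03 mGal
Bouguer slab correction = 0.04193 × 2.43 × 2564.8 = 261.33 mGal
Simple Bouguer anomaly = 405.03 − (261.33) = 143.70 mGal

143.7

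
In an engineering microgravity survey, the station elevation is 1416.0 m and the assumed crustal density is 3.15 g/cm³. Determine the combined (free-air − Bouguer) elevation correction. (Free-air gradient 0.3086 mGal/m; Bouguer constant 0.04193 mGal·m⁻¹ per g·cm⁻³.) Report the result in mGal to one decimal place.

Combined gradient = 0.3086 − 0.04193 × 3.15 = 0.1765205 mGal/m
Combined elevation correction = 0.1765205 × 1416.0 = 250.0 mGal

250.0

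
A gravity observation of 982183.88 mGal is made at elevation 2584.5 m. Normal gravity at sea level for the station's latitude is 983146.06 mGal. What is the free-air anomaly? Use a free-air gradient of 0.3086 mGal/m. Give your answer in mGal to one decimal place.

-164.6

Free-air correction = 0.3086 × 2584.5 = 797.58 mGal
Free-air anomaly = 982183.88 − 983146.06 + (797.58) = -164.60 mGal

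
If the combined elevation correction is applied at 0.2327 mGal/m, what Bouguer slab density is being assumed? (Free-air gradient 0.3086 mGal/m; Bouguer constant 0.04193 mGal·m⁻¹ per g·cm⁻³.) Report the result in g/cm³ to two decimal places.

1.81

0.2327 = 0.3086 − 0.04193 × ρ
ρ = (0.3086 − 0.2327) / 0.04193 = 1.81 g/cm³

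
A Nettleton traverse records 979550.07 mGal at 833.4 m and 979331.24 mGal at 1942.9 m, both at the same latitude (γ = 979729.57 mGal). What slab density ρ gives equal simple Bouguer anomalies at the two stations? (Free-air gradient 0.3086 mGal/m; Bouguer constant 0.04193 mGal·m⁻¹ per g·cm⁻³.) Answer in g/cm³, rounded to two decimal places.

Δg_obs = 979331.24 − 979550.07 = -218.83 mGal over Δh = 1942.9 − 833.4 = 1109.5 m
Equal Bouguer anomalies ⇒ Δg_obs + (0.3086 − 0.04193ρ)·Δh = 0
0.3086 − 0.04193ρ = −Δg_obs/Δh = 0.19723
ρ = (0.3086 − 0.19723) / 0.04193 = 2.66 g/cm³

2.66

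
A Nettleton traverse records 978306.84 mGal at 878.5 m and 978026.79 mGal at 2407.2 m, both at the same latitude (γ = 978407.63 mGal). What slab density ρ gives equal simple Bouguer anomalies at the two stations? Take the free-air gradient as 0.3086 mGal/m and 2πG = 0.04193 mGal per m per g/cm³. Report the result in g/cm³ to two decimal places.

2.99

Δg_obs = 978026.79 − 978306.84 = -280.05 mGal over Δh = 2407.2 − 878.5 = 1528.7 m
Equal Bouguer anomalies ⇒ Δg_obs + (0.3086 − 0.04193ρ)·Δh = 0
0.3086 − 0.04193ρ = −Δg_obs/Δh = 0.18319
ρ = (0.3086 − 0.18319) / 0.04193 = 2.99 g/cm³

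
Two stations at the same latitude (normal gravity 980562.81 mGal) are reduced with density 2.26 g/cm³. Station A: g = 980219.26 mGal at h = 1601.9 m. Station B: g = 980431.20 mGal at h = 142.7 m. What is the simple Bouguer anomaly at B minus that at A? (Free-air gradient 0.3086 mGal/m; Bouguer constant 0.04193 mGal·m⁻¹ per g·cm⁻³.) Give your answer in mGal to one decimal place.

Δg_SB(A) = 980219.26 − 980562.81 + 0.3086×1601.9 − 0.04193×2.26×1601.9 = -1.00 mGal
Δg_SB(B) = 980431.20 − 980562.81 + 0.3086×142.7 − 0.04193×2.26×142.7 = -101.10 mGal
Difference = -101.10 − (-1.00) = -100.10 mGal

-100.1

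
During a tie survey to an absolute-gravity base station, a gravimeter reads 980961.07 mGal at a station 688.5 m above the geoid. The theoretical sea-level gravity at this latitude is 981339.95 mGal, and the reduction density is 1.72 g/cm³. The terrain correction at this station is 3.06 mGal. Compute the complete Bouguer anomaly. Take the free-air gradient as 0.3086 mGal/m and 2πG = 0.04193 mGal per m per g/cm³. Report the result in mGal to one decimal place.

-213.0

Free-air correction = 0.3086 × 688.5 = 212.47 mGal
Free-air anomaly = 980961.07 − 981339.95 + (212.47) = -166.41 mGal
Bouguer slab correction = 0.04193 × 1.72 × 688.5 = 49.65 mGal
Simple Bouguer anomaly = -166.41 − (49.65) = -216.06 mGal
Complete Bouguer anomaly = -216.06 + 3.06 = -213.00 mGal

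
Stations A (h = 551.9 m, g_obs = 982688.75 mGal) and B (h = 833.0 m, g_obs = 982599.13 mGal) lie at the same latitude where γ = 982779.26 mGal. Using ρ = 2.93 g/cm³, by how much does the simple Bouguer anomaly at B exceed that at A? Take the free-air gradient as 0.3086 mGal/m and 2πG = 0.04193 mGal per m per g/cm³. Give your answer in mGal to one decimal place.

-37.4

Δg_SB(A) = 982688.75 − 982779.26 + 0.3086×551.9 − 0.04193×2.93×551.9 = 12.00 mGal
Δg_SB(B) = 982599.13 − 982779.26 + 0.3086×833.0 − 0.04193×2.93×833.0 = -25.40 mGal
Difference = -25.40 − (12.00) = -37.40 mGal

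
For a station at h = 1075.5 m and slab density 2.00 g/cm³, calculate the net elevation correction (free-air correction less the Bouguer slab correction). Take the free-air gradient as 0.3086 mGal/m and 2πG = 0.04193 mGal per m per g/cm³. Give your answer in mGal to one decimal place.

Combined gradient = 0.3086 − 0.04193 × 2.00 = 0.2247400 mGal/m
Combined elevation correction = 0.2247400 × 1075.5 = 241.7 mGal

241.7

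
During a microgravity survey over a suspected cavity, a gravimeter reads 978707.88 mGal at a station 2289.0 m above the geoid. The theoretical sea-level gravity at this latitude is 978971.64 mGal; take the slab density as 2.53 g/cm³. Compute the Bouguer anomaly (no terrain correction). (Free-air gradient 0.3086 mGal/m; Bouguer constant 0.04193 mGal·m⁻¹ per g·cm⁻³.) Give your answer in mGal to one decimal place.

199.8

Free-air correction = 0.3086 × 2289.0 = 706.39 mGal
Free-air anomaly = 978707.88 − 978971.64 + (706.39) = 442.63 mGal
Bouguer slab correction = 0.04193 × 2.53 × 2289.0 = 242.82 mGal
Simple Bouguer anomaly = 442.63 − (242.82) = 199.81 mGal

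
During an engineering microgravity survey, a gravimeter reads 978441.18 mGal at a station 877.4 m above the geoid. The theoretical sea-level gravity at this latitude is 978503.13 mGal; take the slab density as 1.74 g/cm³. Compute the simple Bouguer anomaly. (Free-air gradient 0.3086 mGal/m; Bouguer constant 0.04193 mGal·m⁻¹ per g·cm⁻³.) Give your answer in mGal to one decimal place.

144.8

Free-air correction = 0.3086 × 877.4 = 270.77 mGal
Free-air anomaly = 978441.18 − 978503.13 + (270.77) = 208.82 mGal
Bouguer slab correction = 0.04193 × 1.74 × 877.4 = 64.01 mGal
Simple Bouguer anomaly = 208.82 − (64.01) = 144.81 mGal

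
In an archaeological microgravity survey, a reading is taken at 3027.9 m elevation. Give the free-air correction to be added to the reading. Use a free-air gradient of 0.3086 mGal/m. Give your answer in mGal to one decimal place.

934.4

Free-air correction = 0.3086 × 3027.9 = 934.4 mGal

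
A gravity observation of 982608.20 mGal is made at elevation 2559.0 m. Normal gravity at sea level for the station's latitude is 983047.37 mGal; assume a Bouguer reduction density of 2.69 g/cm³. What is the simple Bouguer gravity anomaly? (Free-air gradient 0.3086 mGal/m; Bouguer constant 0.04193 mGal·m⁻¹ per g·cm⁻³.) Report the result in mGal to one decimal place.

61.9

Free-air correction = 0.3086 × 2559.0 = 789.71 mGal
Free-air anomaly = 982608.20 − 983047.37 + (789.71) = 350.54 mGal
Bouguer slab correction = 0.04193 × 2.69 × 2559.0 = 288.63 mGal
Simple Bouguer anomaly = 350.54 − (288.63) = 61.91 mGal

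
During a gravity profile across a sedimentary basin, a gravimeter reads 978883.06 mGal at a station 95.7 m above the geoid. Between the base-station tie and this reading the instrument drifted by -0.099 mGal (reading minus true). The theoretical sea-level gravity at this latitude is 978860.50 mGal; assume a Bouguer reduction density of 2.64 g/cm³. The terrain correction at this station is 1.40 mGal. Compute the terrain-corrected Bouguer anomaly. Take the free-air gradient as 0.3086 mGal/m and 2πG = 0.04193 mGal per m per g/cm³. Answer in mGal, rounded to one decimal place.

43.0

Drift-corrected reading = 978883.06 − (-0.099) = 978883.159 mGal
Free-air correction = 0.3086 × 95.7 = 29.53 mGal
Free-air anomaly = 978883.159 − 978860.50 + (29.53) = 52.189 mGal
Bouguer slab correction = 0.04193 × 2.64 × 95.7 = 10.59 mGal
Simple Bouguer anomaly = 52.189 − (10.59) = 41.599 mGal
Complete Bouguer anomaly = 41.599 + 1.40 = 42.999 mGal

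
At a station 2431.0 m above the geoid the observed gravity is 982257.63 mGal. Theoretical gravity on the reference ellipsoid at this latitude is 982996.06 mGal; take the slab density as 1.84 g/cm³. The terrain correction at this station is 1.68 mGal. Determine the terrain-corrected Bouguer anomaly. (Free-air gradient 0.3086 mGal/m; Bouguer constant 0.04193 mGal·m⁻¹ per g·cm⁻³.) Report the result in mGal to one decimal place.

-174.1

Free-air correction = 0.3086 × 2431.0 = 750.21 mGal
Free-air anomaly = 982257.63 − 982996.06 + (750.21) = 11.78 mGal
Bouguer slab correction = 0.04193 × 1.84 × 2431.0 = 187.55 mGal
Simple Bouguer anomaly = 11.78 − (187.55) = -175.77 mGal
Complete Bouguer anomaly = -175.77 + 1.68 = -174.09 mGal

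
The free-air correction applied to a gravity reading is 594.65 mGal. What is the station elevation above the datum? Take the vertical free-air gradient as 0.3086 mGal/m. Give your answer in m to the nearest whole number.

h = 594.65 / 0.3086 = 1926.93 m

1927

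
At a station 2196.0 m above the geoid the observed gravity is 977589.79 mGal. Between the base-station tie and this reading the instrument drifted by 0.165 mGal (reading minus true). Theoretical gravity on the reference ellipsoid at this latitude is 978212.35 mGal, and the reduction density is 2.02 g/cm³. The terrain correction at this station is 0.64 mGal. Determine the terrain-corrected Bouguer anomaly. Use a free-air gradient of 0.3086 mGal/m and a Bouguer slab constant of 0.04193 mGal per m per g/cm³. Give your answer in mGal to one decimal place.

-130.4

Drift-corrected reading = 977589.79 − (0.165) = 977589.625 mGal
Free-air correction = 0.3086 × 2196.0 = 677.69 mGal
Free-air anomaly = 977589.625 − 978212.35 + (677.69) = 54.965 mGal
Bouguer slab correction = 0.04193 × 2.02 × 2196.0 = 186.00 mGal
Simple Bouguer anomaly = 54.965 − (186.00) = -131.035 mGal
Complete Bouguer anomaly = -131.035 + 0.64 = -130.395 mGal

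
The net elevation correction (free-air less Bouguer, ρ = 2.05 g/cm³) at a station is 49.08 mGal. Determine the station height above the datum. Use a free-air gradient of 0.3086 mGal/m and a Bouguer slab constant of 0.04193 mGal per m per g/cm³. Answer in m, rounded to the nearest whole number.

Combined gradient = 0.3086 − 0.04193 × 2.05 = 0.2226435 mGal/m
h = 49.08 / 0.2226435 = 220.44 m

220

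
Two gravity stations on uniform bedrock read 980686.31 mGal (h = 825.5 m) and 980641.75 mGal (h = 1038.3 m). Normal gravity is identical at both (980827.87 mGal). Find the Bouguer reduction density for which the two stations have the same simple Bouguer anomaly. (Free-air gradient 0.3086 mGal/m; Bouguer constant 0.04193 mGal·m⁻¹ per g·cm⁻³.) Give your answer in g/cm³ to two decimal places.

2.37

Δg_obs = 980641.75 − 980686.31 = -44.56 mGal over Δh = 1038.3 − 825.5 = 212.8 m
Equal Bouguer anomalies ⇒ Δg_obs + (0.3086 − 0.04193ρ)·Δh = 0
0.3086 − 0.04193ρ = −Δg_obs/Δh = 0.20940
ρ = (0.3086 − 0.20940) / 0.04193 = 2.37 g/cm³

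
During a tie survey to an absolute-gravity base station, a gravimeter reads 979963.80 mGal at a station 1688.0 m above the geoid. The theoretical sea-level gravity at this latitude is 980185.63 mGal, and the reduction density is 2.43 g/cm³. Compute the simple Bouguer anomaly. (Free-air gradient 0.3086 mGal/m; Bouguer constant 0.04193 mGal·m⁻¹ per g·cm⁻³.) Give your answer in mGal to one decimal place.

127.1

Free-air correction = 0.3086 × 1688.0 = 520.92 mGal
Free-air anomaly = 979963.80 − 980185.63 + (520.92) = 299.09 mGal
Bouguer slab correction = 0.04193 × 2.43 × 1688.0 = 171.99 mGal
Simple Bouguer anomaly = 299.09 − (171.99) = 127.10 mGal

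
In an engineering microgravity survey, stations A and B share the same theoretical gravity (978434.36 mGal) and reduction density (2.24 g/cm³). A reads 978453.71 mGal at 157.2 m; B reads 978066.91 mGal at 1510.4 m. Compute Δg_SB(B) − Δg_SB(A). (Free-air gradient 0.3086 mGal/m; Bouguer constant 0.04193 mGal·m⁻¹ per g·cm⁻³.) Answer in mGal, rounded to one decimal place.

-96.3

Δg_SB(A) = 978453.71 − 978434.36 + 0.3086×157.2 − 0.04193×2.24×157.2 = 53.10 mGal
Δg_SB(B) = 978066.91 − 978434.36 + 0.3086×1510.4 − 0.04193×2.24×1510.4 = -43.20 mGal
Difference = -43.20 − (53.10) = -96.30 mGal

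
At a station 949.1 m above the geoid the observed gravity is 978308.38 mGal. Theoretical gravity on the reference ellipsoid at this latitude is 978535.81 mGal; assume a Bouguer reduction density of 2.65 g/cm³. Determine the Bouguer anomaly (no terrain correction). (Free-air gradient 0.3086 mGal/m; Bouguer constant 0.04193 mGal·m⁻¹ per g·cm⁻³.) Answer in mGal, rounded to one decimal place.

Free-air correction = 0.3086 × 949.1 = 292.89 mGal
Free-air anomaly = 978308.38 − 978535.81 + (292.89) = 65.46 mGal
Bouguer slab correction = 0.04193 × 2.65 × 949.1 = 105.46 mGal
Simple Bouguer anomaly = 65.46 − (105.46) = -40.00 mGal

-40.0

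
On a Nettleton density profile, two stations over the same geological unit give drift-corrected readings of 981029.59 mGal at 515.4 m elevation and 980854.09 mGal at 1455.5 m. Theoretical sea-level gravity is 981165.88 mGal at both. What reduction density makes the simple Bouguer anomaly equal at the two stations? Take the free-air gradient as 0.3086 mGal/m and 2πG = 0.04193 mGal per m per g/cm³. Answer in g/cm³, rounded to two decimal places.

Δg_obs = 980854.09 − 981029.59 = -175.50 mGal over Δh = 1455.5 − 515.4 = 940.1 m
Equal Bouguer anomalies ⇒ Δg_obs + (0.3086 − 0.04193ρ)·Δh = 0
0.3086 − 0.04193ρ = −Δg_obs/Δh = 0.18668
ρ = (0.3086 − 0.18668) / 0.04193 = 2.91 g/cm³

2.91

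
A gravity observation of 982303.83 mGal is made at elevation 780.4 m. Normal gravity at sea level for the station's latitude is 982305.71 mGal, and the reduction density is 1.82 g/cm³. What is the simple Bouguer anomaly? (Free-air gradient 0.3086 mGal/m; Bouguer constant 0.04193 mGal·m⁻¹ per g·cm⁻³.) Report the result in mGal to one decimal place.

Free-air correction = 0.3086 × 780.4 = 240.83 mGal
Free-air anomaly = 982303.83 − 982305.71 + (240.83) = 238.95 mGal
Bouguer slab correction = 0.04193 × 1.82 × 780.4 = 59.55 mGal
Simple Bouguer anomaly = 238.95 − (59.55) = 179.40 mGal

179.4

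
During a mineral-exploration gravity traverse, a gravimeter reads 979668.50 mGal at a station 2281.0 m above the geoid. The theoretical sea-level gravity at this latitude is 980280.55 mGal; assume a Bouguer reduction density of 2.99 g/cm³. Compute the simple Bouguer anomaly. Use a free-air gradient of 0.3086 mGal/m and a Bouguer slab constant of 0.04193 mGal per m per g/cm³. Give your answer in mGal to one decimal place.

-194.1

Free-air correction = 0.3086 × 2281.0 = 703.92 mGal
Free-air anomaly = 979668.50 − 980280.55 + (703.92) = 91.87 mGal
Bouguer slab correction = 0.04193 × 2.99 × 2281.0 = 285.97 mGal
Simple Bouguer anomaly = 91.87 − (285.97) = -194.10 mGal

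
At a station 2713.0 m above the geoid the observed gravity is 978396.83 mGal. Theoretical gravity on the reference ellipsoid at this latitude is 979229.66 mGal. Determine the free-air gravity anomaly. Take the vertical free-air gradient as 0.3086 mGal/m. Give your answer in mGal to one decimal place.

4.4

Free-air correction = 0.3086 × 2713.0 = 837.23 mGal
Free-air anomaly = 978396.83 − 979229.66 + (837.23) = 4.40 mGal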